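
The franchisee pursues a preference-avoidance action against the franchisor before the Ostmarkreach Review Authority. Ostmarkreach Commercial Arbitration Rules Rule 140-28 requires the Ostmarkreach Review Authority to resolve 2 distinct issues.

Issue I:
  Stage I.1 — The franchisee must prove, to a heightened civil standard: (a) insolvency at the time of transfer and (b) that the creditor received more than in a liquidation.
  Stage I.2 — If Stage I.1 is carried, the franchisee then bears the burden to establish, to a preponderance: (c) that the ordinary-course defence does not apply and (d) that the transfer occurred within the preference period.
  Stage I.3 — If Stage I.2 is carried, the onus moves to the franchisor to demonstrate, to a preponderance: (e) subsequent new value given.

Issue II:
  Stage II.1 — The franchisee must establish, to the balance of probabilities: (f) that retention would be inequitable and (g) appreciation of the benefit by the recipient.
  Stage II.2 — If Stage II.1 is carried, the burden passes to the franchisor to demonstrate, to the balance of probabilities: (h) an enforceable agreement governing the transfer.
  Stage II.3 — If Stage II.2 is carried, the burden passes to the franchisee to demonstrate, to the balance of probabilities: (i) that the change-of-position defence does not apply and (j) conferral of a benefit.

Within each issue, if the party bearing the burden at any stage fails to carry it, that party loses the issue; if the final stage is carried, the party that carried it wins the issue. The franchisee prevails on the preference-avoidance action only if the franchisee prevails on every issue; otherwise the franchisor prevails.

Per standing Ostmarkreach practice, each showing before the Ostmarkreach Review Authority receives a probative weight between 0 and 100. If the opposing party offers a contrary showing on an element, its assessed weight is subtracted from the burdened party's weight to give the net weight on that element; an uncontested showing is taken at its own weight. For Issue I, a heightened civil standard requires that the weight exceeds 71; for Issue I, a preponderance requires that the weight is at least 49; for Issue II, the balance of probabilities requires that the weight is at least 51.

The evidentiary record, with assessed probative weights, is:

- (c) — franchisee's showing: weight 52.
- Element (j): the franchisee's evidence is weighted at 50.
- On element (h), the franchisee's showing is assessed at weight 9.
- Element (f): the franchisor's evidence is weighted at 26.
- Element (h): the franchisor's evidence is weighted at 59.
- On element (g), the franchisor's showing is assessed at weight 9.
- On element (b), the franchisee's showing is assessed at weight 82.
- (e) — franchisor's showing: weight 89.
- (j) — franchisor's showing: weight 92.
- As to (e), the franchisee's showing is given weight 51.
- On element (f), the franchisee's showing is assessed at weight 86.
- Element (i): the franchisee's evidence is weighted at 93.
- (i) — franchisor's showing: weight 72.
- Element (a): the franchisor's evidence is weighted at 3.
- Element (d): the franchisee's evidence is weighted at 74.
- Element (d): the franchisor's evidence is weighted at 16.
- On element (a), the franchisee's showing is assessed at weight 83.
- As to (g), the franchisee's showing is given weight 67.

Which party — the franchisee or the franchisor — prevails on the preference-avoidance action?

— Issue I —
At Stage I.1 the franchisee must meet a heightened civil standard (weight exceeds 71): on (a) the weight is 83 less the opposing 3 gives net 80, > 71, so (a) meets the standard; on (b) the weight is 82, which does exceed 71, so (b) meets the standard.
  Stage I.1 carried; the burden remains with the franchisee.
At Stage I.2 the franchisee must meet a preponderance (weight is at least 49): on (c) the weight is 52, ≥ 49, so (c) meets the standard; on (d) the weight is 74 less the opposing 16 gives net 58, which does reach 49, so (d) meets the standard.
  All elements met. The burden passes to the franchisor.
At Stage I.3 the franchisor must meet a preponderance (weight is at least 49): on (e) the weight is 89 less the opposing 51 gives net 38, < 49, so (e) does not meet the standard.
  The franchisor does not carry Stage I.3.
The franchisee prevails on this issue.
— Issue II —
Stage II.1 (franchisee, the balance of probabilities, weight is at least 51): (f) net 86−26=60 ≥ 51 — meets; (g) net 67−9=58 ≥ 51 — meets.
  The franchisee carries Stage II.1; the franchisor now bears the burden.
Stage II.2 (franchisor, the balance of probabilities, weight is at least 51): (h) net 59−9=50 < 51 — fails.
  Not every element is met, so the franchisor fails to carry Stage II.2.
So the franchisee prevails on this issue.
Per-issue: Issue I → franchisee; Issue II → franchisee. The franchisee must prevail on every issue; overall, the franchisee prevails.

franchisee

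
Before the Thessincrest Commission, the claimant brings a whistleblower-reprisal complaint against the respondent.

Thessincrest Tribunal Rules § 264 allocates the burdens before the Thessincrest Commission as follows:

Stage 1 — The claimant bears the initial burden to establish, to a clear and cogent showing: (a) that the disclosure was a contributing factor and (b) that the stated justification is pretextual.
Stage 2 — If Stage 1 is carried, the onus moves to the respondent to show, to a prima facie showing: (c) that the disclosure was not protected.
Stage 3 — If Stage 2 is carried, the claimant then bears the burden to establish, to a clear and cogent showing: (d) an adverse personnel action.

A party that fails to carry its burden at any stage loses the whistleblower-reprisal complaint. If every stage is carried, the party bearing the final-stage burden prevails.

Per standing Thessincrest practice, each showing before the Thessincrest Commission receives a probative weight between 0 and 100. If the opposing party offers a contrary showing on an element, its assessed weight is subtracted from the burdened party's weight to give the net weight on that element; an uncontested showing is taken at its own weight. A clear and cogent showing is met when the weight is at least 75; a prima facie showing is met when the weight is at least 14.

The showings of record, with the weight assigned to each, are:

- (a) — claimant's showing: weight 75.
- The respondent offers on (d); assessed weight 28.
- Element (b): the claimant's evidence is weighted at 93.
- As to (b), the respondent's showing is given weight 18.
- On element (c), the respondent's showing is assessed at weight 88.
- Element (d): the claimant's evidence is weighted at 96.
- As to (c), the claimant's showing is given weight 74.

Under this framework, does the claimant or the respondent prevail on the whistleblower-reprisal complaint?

Stage 1 — burden on claimant; standard: a clear and cogent showing (weight is at least 75).
    (a): 75 ≥ 75 [met]
    (b): 93 − 18 = 75 ≥ 75 [met]
  The claimant carries Stage 1; the respondent now bears the burden.
Stage 2 — burden on respondent; standard: a prima facie showing (weight is at least 14).
    (c): 88 − 74 = 14 ≥ 14 [met]
  The respondent carries Stage 2; the claimant now bears the burden.
Stage 3 — burden on claimant; standard: a clear and cogent showing (weight is at least 75).
    (d): 96 − 28 = 68 < 75 [not met]
  Stage 3 not carried; the claimant fails its burden.
The respondent prevails.

respondent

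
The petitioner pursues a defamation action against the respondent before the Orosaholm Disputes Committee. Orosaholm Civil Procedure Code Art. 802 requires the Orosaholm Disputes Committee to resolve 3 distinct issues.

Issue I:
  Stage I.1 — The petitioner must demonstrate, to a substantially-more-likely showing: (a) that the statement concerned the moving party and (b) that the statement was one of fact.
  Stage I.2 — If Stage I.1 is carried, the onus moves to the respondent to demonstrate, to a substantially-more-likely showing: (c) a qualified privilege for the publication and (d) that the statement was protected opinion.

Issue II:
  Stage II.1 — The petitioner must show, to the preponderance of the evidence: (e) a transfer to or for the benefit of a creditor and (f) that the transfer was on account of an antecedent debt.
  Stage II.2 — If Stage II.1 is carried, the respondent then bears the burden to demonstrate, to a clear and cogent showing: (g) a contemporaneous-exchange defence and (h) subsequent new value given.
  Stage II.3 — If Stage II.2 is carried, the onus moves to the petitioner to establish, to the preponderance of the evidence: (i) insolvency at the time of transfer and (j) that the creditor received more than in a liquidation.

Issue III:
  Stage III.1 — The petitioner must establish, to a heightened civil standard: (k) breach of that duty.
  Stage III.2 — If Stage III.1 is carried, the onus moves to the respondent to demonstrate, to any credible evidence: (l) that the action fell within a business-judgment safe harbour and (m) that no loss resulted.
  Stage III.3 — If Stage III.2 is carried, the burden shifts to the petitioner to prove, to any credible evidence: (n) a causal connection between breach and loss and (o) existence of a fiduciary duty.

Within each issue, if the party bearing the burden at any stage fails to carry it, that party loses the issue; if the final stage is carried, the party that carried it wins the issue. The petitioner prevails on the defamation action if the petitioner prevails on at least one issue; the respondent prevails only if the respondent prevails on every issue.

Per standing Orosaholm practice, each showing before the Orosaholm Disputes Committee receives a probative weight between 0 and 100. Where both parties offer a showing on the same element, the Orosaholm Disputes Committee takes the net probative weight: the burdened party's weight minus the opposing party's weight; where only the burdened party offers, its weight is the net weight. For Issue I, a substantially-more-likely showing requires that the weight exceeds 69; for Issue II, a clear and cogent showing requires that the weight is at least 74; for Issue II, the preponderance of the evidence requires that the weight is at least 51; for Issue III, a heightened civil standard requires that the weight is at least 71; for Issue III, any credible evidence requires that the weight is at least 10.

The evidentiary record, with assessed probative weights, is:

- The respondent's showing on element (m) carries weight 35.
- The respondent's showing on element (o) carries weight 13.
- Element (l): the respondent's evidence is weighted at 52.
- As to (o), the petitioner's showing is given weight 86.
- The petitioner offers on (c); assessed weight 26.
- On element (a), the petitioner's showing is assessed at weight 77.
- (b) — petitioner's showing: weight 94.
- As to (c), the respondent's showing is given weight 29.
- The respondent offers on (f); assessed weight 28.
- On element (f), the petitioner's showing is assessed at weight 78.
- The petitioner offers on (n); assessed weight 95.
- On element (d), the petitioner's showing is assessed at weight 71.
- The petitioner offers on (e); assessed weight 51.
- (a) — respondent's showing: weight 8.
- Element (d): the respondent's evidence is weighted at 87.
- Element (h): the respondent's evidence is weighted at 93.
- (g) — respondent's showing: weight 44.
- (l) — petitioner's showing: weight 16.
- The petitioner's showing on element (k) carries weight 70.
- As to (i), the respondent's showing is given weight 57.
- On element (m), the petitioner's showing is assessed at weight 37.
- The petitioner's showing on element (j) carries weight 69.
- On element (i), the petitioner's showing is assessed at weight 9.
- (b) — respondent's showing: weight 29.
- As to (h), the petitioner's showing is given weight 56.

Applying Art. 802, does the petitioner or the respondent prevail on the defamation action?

respondent

— Issue I —
Stage I.1 (petitioner, a substantially-more-likely showing, weight exceeds 69): (a) net 77−8=69 ≤ 69 — fails; (b) net 94−29=65 ≤ 69 — fails.
  The petitioner does not carry Stage I.1.
So the respondent prevails on this issue.
— Issue II —
Stage II.1 (petitioner, the preponderance of the evidence, weight is at least 51): (e) 51 ≥ 51 — meets; (f) net 78−28=50 < 51 — fails.
  Not every element is met, so the petitioner fails to carry Stage II.1.
The analysis ends at Stage II.1; the respondent prevails on this issue.
— Issue III —
At Stage III.1 the petitioner must meet a heightened civil standard (weight is at least 71): on (k) the weight is 70, which does not reach 71, so (k) does not meet the standard.
  Stage III.1 not carried; the petitioner fails its burden.
The analysis ends at Stage III.1; the respondent prevails on this issue.
Per-issue: Issue I → respondent; Issue II → respondent; Issue III → respondent. The petitioner must prevail on at least one issue; overall, the respondent prevails.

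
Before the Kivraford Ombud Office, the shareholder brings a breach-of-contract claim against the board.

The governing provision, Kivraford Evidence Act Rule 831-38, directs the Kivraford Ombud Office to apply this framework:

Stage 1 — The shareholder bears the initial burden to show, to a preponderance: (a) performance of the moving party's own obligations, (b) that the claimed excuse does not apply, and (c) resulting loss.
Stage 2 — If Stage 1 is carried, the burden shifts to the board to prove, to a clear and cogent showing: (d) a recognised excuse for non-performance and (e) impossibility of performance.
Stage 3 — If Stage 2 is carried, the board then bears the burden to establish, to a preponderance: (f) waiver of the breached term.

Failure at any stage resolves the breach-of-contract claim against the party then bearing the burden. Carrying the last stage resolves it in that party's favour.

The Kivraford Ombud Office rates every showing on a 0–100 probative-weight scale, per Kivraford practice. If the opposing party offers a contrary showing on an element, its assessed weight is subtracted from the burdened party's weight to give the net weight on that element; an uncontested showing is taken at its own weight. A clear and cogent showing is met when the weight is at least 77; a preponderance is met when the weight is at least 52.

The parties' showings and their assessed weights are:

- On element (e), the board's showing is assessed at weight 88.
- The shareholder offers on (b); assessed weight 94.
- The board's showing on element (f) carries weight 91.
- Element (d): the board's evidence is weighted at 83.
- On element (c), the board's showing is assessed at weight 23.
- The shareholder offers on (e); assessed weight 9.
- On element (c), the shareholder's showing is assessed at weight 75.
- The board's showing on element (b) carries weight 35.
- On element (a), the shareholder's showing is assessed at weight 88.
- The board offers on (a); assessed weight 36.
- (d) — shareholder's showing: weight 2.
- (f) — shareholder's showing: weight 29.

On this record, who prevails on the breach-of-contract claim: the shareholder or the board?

At Stage 1 the shareholder must meet a preponderance (weight is at least 52): on (a) the weight is 88 less the opposing 36 gives net 52, ≥ 52, so (a) meets the standard; on (b) the weight is 94 less the opposing 35 gives net 59, which does reach 52, so (b) meets the standard; on (c) the weight is 75 less the opposing 23 gives net 52, ≥ 52, so (c) meets the standard.
  Stage 1 is satisfied; the onus moves to the board.
At Stage 2 the board must meet a clear and cogent showing (weight is at least 77): on (d) the weight is 83 less the opposing 2 gives net 81, ≥ 77, so (d) meets the standard; on (e) the weight is 88 less the opposing 9 gives net 79, ≥ 77, so (e) meets the standard.
  Stage 2 carried; the burden remains with the board.
At Stage 3 the board must meet a preponderance (weight is at least 52): on (f) the weight is 91 less the opposing 29 gives net 62, which does reach 52, so (f) meets the standard.
  All elements met at the final stage.
All stages carried — the board prevails.

board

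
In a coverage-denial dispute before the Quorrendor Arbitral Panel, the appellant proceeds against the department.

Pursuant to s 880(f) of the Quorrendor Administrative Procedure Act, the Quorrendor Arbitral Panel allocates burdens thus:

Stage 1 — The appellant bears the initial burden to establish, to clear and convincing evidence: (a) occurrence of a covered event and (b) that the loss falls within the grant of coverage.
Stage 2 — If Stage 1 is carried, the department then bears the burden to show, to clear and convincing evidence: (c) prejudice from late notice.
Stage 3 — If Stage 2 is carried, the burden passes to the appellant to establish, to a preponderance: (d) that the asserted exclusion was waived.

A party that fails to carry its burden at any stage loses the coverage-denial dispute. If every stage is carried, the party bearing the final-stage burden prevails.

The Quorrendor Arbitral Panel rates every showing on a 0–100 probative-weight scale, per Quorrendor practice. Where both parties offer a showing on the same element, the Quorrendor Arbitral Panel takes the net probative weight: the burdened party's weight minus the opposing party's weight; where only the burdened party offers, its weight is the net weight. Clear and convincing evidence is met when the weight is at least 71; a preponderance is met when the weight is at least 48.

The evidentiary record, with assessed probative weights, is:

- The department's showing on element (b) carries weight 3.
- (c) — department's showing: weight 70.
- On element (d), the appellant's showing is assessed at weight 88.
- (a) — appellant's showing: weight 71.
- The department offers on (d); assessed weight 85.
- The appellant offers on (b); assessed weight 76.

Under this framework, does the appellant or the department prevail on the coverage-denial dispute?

appellant

At Stage 1 the appellant must meet clear and convincing evidence (weight is at least 71): on (a) the weight is 71, which does reach 71, so (a) meets the standard; on (b) the weight is 76 less the opposing 3 gives net 73, ≥ 71, so (b) meets the standard.
  All elements met. The burden passes to the department.
At Stage 2 the department must meet clear and convincing evidence (weight is at least 71): on (c) the weight is 70, which does not reach 71, so (c) does not meet the standard.
  Stage 2 not carried; the department fails its burden.
The analysis ends at Stage 2; the appellant prevails.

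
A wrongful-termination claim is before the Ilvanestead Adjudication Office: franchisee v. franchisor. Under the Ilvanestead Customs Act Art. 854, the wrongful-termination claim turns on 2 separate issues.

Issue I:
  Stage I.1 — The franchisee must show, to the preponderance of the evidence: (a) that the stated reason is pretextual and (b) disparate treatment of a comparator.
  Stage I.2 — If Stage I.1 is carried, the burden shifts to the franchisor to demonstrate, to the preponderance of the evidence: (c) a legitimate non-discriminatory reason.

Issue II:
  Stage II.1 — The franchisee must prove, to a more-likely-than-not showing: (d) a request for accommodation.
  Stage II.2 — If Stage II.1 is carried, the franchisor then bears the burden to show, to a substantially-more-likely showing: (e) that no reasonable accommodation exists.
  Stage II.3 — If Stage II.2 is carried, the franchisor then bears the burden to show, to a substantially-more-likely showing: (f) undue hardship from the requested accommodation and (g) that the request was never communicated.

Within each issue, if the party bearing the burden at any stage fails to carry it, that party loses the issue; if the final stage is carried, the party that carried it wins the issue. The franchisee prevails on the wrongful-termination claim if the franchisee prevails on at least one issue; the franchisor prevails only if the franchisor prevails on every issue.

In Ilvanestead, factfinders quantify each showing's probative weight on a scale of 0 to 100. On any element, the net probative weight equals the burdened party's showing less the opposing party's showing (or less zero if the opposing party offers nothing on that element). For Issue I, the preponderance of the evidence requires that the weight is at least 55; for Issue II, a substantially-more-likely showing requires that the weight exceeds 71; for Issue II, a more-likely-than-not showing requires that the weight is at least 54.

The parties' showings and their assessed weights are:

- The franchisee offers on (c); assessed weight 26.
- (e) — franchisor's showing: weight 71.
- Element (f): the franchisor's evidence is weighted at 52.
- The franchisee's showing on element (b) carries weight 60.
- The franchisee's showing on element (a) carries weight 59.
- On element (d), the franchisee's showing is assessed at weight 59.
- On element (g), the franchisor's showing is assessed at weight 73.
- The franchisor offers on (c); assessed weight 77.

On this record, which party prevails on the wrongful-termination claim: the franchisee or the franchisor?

— Issue I —
Stage I.1 (franchisee, the preponderance of the evidence, weight is at least 55): (a) 59 ≥ 55 — meets; (b) 60 ≥ 55 — meets.
  Stage I.1 carried; the burden shifts to the franchisor.
Stage I.2 (franchisor, the preponderance of the evidence, weight is at least 55): (c) net 77−26=51 < 55 — fails.
  Stage I.2 not carried; the franchisor fails its burden.
The franchisee prevails on this issue.
— Issue II —
At Stage II.1 the franchisee must meet a more-likely-than-not showing (weight is at least 54): on (d) the weight is 59, ≥ 54, so (d) meets the standard.
  The franchisee carries Stage II.1; the franchisor now bears the burden.
At Stage II.2 the franchisor must meet a substantially-more-likely showing (weight exceeds 71): on (e) the weight is 71, ≤ 71, so (e) does not meet the standard.
  Not every element is met, so the franchisor fails to carry Stage II.2.
So the franchisee prevails on this issue.
Per-issue: Issue I → franchisee; Issue II → franchisee. The franchisee must prevail on at least one issue; overall, the franchisee prevails.

franchisee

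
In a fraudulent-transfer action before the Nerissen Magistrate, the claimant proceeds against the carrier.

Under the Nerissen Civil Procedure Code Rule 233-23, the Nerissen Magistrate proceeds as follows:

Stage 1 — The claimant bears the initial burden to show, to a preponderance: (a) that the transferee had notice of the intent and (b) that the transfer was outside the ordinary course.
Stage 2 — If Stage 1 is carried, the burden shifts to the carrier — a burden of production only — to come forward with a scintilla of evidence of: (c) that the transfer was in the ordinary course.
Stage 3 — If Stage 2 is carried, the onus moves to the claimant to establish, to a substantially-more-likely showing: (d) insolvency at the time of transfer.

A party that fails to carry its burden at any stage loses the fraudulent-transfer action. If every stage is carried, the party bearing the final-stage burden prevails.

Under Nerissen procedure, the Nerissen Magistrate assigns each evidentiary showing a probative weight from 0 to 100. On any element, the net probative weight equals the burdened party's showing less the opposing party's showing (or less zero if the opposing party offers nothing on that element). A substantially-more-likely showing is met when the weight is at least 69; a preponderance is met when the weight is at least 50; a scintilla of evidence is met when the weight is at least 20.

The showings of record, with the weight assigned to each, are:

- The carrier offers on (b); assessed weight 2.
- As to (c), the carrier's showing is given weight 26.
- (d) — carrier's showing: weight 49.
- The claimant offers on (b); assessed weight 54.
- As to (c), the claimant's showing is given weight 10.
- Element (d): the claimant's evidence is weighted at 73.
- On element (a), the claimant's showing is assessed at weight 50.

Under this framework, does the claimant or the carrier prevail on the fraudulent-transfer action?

Stage 1 (claimant, a preponderance, weight is at least 50): (a) 50 ≥ 50 — meets; (b) net 54−2=52 ≥ 50 — meets.
  Stage 1 is satisfied; the onus moves to the carrier.
Stage 2 (carrier, a scintilla of evidence, weight is at least 20): (c) net 26−10=16 < 20 — fails.
  The carrier does not carry Stage 2.
So the claimant prevails.

claimant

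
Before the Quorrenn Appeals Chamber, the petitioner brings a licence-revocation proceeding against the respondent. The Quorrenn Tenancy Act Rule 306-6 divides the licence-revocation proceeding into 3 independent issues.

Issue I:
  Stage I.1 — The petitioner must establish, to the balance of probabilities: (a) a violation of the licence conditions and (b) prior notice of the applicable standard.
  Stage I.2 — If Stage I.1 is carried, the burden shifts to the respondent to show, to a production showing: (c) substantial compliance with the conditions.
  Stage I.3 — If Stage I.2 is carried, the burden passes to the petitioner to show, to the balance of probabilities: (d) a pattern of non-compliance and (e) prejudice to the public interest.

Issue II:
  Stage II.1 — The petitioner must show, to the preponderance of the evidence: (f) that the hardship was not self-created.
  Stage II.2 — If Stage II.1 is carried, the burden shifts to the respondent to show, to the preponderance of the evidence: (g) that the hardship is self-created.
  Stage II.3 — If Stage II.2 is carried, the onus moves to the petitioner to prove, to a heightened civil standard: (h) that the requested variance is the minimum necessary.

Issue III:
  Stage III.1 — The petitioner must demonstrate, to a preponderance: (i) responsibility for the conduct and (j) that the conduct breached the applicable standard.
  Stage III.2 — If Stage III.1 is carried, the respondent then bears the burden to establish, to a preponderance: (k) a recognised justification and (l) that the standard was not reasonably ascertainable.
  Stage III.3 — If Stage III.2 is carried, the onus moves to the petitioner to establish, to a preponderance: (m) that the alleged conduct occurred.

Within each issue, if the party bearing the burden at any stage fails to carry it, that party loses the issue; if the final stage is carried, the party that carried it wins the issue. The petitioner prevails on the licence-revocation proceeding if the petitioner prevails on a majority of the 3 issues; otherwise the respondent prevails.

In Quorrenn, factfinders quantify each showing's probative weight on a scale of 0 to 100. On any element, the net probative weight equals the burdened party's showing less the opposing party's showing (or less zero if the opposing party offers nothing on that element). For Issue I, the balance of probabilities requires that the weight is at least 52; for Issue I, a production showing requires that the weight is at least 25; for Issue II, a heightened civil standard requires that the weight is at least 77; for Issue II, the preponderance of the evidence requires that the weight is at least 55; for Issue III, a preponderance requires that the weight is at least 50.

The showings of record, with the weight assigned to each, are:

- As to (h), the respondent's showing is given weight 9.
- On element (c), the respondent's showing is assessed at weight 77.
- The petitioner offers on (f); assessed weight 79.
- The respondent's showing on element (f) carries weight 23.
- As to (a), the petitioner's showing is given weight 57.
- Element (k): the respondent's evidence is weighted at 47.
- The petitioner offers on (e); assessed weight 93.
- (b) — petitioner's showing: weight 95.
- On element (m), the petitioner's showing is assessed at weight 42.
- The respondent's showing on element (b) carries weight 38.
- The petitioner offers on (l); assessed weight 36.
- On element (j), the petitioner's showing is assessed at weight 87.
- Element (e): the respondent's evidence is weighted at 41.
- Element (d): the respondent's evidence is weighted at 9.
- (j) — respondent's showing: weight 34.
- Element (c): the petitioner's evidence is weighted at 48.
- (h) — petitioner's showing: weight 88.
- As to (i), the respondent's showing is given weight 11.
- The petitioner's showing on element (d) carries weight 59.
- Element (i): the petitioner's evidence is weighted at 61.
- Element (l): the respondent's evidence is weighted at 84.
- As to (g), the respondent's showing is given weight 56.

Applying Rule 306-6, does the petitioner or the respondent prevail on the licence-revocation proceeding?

— Issue I —
Stage I.1 — burden on petitioner; standard: the balance of probabilities (weight is at least 52).
    (a): 57 ≥ 52 [met]
    (b): 95 − 38 = 57 ≥ 52 [met]
  Stage I.1 is satisfied; the onus moves to the respondent.
Stage I.2 — burden on respondent; standard: a production showing (weight is at least 25).
    (c): 77 − 48 = 29 ≥ 25 [met]
  The respondent carries Stage I.2; the petitioner now bears the burden.
Stage I.3 — burden on petitioner; standard: the balance of probabilities (weight is at least 52).
    (d): 59 − 9 = 50 < 52 [not met]
    (e): 93 − 41 = 52 ≥ 52 [met]
  The petitioner does not carry Stage I.3.
So the respondent prevails on this issue.
— Issue II —
Stage II.1 (petitioner, the preponderance of the evidence, weight is at least 55): (f) net 79−23=56 ≥ 55 — meets.
  All elements met. The burden passes to the respondent.
Stage II.2 (respondent, the preponderance of the evidence, weight is at least 55): (g) 56 ≥ 55 — meets.
  Stage II.2 is satisfied; the onus moves to the petitioner.
Stage II.3 (petitioner, a heightened civil standard, weight is at least 77): (h) net 88−9=79 ≥ 77 — meets.
  Stage II.3 carried; the final stage is satisfied.
All stages carried — the petitioner prevails on this issue.
— Issue III —
Stage III.1 (petitioner, a preponderance, weight is at least 50): (i) net 61−11=50 ≥ 50 — meets; (j) net 87−34=53 ≥ 50 — meets.
  Stage III.1 carried; the burden shifts to the respondent.
Stage III.2 (respondent, a preponderance, weight is at least 50): (k) 47 < 50 — fails; (l) net 84−36=48 < 50 — fails.
  Not every element is met, so the respondent fails to carry Stage III.2.
So the petitioner prevails on this issue.
Per-issue: Issue I → respondent; Issue II → petitioner; Issue III → petitioner. The petitioner must prevail on a majority of issues; overall, the petitioner prevails.

petitioner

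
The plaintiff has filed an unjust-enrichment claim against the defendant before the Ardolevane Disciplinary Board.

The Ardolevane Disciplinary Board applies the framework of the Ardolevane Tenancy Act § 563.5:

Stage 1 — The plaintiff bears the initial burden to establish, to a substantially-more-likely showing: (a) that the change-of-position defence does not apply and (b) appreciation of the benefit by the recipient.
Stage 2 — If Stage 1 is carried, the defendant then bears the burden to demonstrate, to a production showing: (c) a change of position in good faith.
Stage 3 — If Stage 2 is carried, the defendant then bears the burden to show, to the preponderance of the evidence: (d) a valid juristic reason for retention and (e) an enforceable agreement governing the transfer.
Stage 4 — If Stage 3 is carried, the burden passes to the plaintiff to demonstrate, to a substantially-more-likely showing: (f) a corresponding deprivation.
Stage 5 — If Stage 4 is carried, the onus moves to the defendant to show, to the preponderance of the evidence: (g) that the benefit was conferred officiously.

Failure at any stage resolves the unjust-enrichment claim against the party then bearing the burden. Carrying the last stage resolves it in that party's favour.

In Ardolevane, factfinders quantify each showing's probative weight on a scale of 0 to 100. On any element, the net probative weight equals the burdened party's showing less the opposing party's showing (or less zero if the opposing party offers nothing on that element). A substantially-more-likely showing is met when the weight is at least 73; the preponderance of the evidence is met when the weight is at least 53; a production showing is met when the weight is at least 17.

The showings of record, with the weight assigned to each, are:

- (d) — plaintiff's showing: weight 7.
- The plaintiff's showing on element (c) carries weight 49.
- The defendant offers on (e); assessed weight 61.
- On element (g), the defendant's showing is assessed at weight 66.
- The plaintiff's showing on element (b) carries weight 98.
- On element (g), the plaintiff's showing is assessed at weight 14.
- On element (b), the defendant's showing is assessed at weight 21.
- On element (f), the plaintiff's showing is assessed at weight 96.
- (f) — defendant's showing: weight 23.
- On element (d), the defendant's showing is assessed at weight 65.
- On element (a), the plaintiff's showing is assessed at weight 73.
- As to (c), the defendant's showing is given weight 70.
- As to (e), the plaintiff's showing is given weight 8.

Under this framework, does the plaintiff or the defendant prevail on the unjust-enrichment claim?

plaintiff

Stage 1 (plaintiff, a substantially-more-likely showing, weight is at least 73): (a) 73 ≥ 73 — meets; (b) net 98−21=77 ≥ 73 — meets.
  All elements met. The burden passes to the defendant.
Stage 2 (defendant, a production showing, weight is at least 17): (c) net 70−49=21 ≥ 17 — meets.
  Stage 2 carried; the burden remains with the defendant.
Stage 3 (defendant, the preponderance of the evidence, weight is at least 53): (d) net 65−7=58 ≥ 53 — meets; (e) net 61−8=53 ≥ 53 — meets.
  Stage 3 carried; the burden shifts to the plaintiff.
Stage 4 (plaintiff, a substantially-more-likely showing, weight is at least 73): (f) net 96−23=73 ≥ 73 — meets.
  Stage 4 carried; the burden shifts to the defendant.
Stage 5 (defendant, the preponderance of the evidence, weight is at least 53): (g) net 66−14=52 < 53 — fails.
  Not every element is met, so the defendant fails to carry Stage 5.
The analysis ends at Stage 5; the plaintiff prevails.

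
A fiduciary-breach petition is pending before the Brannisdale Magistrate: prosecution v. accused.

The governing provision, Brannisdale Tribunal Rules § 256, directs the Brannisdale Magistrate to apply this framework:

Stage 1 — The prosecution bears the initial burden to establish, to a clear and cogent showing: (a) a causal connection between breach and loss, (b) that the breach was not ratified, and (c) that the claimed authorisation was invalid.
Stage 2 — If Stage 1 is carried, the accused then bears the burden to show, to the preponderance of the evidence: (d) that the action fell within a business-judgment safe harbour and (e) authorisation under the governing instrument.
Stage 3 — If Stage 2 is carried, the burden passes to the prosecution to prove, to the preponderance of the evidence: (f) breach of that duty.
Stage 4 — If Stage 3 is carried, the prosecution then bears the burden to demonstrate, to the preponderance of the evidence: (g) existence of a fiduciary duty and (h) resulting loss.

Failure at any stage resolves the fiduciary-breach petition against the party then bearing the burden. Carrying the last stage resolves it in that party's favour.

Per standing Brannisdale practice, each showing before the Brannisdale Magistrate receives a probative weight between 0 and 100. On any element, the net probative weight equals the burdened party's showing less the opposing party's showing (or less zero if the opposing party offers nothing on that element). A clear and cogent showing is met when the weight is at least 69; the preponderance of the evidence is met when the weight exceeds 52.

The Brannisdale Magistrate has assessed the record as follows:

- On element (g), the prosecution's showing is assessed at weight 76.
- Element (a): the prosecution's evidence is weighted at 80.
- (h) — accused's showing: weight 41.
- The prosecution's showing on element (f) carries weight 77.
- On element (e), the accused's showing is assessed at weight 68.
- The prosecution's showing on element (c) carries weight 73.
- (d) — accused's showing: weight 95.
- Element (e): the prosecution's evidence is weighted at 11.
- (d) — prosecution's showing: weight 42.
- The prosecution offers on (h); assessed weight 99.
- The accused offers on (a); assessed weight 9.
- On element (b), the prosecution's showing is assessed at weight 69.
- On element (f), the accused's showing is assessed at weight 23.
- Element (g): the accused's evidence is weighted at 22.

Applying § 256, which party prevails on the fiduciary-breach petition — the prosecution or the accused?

At Stage 1 the prosecution must meet a clear and cogent showing (weight is at least 69): on (a) the weight is 80 less the opposing 9 gives net 71, which does reach 69, so (a) meets the standard; on (b) the weight is 69, which does reach 69, so (b) meets the standard; on (c) the weight is 73, which does reach 69, so (c) meets the standard.
  Stage 1 is satisfied; the onus moves to the accused.
At Stage 2 the accused must meet the preponderance of the evidence (weight exceeds 52): on (d) the weight is 95 less the opposing 42 gives net 53, which does exceed 52, so (d) meets the standard; on (e) the weight is 68 less the opposing 11 gives net 57, which does exceed 52, so (e) meets the standard.
  Stage 2 carried; the burden shifts to the prosecution.
At Stage 3 the prosecution must meet the preponderance of the evidence (weight exceeds 52): on (f) the weight is 77 less the opposing 23 gives net 54, which does exceed 52, so (f) meets the standard.
  Stage 3 carried; the burden remains with the prosecution.
At Stage 4 the prosecution must meet the preponderance of the evidence (weight exceeds 52): on (g) the weight is 76 less the opposing 22 gives net 54, > 52, so (g) meets the standard; on (h) the weight is 99 less the opposing 41 gives net 58, > 52, so (h) meets the standard.
  Stage 4 carried; the final stage is satisfied.
With every stage satisfied, the prosecution prevails.

prosecution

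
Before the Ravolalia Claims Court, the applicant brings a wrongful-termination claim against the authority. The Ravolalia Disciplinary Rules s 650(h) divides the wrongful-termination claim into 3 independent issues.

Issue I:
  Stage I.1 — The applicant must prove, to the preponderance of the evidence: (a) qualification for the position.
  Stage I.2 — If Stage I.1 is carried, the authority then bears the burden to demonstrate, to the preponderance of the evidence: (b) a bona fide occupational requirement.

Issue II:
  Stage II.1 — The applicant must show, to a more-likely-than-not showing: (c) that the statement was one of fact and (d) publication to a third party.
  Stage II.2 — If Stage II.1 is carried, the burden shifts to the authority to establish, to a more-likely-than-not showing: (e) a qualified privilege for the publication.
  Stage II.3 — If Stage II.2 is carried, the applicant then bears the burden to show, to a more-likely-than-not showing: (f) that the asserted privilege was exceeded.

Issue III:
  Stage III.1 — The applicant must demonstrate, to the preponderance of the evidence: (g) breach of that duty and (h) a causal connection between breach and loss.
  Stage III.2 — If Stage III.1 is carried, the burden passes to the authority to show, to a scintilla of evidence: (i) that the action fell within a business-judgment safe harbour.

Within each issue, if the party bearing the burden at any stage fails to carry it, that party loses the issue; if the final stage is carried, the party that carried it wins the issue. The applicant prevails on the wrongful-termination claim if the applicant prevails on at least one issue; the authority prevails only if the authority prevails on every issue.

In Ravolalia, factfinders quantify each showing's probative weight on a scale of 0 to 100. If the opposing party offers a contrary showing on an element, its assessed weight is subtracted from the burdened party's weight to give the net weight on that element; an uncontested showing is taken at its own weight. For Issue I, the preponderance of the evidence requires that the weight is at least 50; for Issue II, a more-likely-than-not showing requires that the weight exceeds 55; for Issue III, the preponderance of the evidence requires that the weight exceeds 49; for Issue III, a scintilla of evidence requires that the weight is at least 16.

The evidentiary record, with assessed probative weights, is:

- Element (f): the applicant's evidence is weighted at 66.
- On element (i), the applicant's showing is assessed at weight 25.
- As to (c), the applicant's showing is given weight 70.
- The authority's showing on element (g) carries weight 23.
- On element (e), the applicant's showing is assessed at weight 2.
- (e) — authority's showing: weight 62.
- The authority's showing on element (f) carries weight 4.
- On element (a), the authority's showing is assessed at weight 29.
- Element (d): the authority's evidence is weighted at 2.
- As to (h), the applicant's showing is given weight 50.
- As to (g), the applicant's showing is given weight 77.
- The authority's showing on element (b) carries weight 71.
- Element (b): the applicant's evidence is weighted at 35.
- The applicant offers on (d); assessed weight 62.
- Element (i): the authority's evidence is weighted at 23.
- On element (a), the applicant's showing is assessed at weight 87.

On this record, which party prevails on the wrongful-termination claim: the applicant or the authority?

— Issue I —
At Stage I.1 the applicant must meet the preponderance of the evidence (weight is at least 50): on (a) the weight is 87 less the opposing 29 gives net 58, which does reach 50, so (a) meets the standard.
  All elements met. The burden passes to the authority.
At Stage I.2 the authority must meet the preponderance of the evidence (weight is at least 50): on (b) the weight is 71 less the opposing 35 gives net 36, < 50, so (b) does not meet the standard.
  The authority does not carry Stage I.2.
The applicant prevails on this issue.
— Issue II —
Stage II.1 — burden on applicant; standard: a more-likely-than-not showing (weight exceeds 55).
    (c): 70 > 55 [met]
    (d): 62 − 2 = 60 > 55 [met]
  All elements met. The burden passes to the authority.
Stage II.2 — burden on authority; standard: a more-likely-than-not showing (weight exceeds 55).
    (e): 62 − 2 = 60 > 55 [met]
  Stage II.2 carried; the burden shifts to the applicant.
Stage II.3 — burden on applicant; standard: a more-likely-than-not showing (weight exceeds 55).
    (f): 66 − 4 = 62 > 55 [met]
  All elements met at the final stage.
All stages carried — the applicant prevails on this issue.
— Issue III —
Stage III.1 (applicant, the preponderance of the evidence, weight exceeds 49): (g) net 77−23=54 > 49 — meets; (h) 50 > 49 — meets.
  All elements met. The burden passes to the authority.
Stage III.2 (authority, a scintilla of evidence, weight is at least 16): (i) net 23−25=-2 < 16 — fails.
  Stage III.2 not carried; the authority fails its burden.
The analysis ends at Stage III.2; the applicant prevails on this issue.
Per-issue: Issue I → applicant; Issue II → applicant; Issue III → applicant. The applicant must prevail on at least one issue; overall, the applicant prevails.

applicant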